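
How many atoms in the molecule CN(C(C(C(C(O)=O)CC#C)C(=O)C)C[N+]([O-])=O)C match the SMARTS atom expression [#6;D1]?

4

The query [#6;D1] means: carbon bonded to exactly one heavy atom.
Check the 19 heavy atoms by environment: 3× C (D2) → no; 5× C (D3) → no; 1× N (D3) → no; 4× C (D1) → match; 1× N (charge +1, D3) → no; 1× O (charge -1, D1) → no; 4× O (D1) → no.
That gives 4 matching atoms.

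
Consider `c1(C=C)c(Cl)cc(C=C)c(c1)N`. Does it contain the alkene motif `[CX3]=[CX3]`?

Yes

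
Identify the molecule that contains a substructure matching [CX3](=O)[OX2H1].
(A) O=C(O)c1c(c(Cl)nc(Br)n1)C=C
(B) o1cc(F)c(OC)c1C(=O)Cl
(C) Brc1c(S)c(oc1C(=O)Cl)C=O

A

[CX3](=O)[OX2H1] describes an sp2 carbon double-bonded to O and single-bonded to an -OH oxygen (a carboxylic acid).
(A) contains a carboxylic acid group (-C(=O)OH), which satisfies every atom and bond constraint.
(B) has an acyl chloride (-C(=O)Cl) but the carbonyl is bonded to Cl, not to an -OH oxygen.
(C) has an aldehyde (-CHO) but there is no singly-bonded oxygen on the carbonyl carbon.
So the answer is (A).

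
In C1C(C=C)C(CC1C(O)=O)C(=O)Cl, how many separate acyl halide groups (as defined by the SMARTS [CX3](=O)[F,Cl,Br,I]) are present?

[CX3](=O)[F,Cl,Br,I] is the SMARTS for an acyl halide: a carbonyl carbon bonded to a halogen.
Exactly one fragment in the molecule meets all constraints, giving 1 match.

1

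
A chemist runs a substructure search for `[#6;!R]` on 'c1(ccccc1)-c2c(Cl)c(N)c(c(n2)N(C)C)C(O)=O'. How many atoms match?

3

The query [#6;!R] means: carbon not in any ring.
Check the 20 heavy atoms by environment: 1× n (aromatic, in 6-ring) → no; 11× c (aromatic, in 6-ring) → no; 3× C (acyclic) → match; 2× O (acyclic) → no; 2× N (acyclic) → no; 1× Cl (acyclic) → no.
That gives 3 matching atoms.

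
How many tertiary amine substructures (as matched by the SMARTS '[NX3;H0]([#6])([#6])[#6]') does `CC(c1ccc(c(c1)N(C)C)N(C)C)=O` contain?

2

[NX3;H0]([#6])([#6])[#6] is the SMARTS for a tertiary amine: a trivalent nitrogen with no H, bonded to three carbons.
The molecule carries 2 separate instances of a dimethylamino group (-N(CH3)2) meeting every constraint; each maps to a distinct set of atoms, giving 2 matches.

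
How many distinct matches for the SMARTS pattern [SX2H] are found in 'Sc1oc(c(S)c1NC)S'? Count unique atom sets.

3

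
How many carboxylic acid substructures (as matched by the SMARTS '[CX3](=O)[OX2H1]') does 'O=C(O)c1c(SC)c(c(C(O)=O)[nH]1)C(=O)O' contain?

3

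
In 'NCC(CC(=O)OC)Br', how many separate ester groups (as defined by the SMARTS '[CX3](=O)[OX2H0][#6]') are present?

[CX3](=O)[OX2H0][#6] is the SMARTS for an ester: a carbonyl carbon bonded to an oxygen that is itself bonded to carbon (no H on that O).
Exactly one fragment in the molecule meets all constraints, giving 1 match.

1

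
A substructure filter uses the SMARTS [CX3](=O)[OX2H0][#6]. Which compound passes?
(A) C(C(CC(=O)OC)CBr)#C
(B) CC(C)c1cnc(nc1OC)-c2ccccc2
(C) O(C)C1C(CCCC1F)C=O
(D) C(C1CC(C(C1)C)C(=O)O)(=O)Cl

[CX3](=O)[OX2H0][#6] describes a carbonyl carbon bonded to an oxygen that is itself bonded to carbon (no H on that O) (an ester).
(A) contains a methyl-ester group (-C(=O)OCH3), which satisfies every atom and bond constraint.
(B) has a methoxy ether (-OCH3) but the ether oxygen is not adjacent to a C=O carbon.
(C) has a methoxy ether (-OCH3) but the ether oxygen is not adjacent to a C=O carbon.
(D) has a carboxylic acid group (-C(=O)OH) but the singly-bonded O carries H (OX2H1, not H0).
So the answer is (A).

A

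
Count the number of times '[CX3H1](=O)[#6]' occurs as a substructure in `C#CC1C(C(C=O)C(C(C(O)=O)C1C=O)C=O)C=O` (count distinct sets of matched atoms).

4

[CX3H1](=O)[#6] is the SMARTS for an aldehyde: an sp2 carbon with one H, double-bonded to O and single-bonded to carbon.
The molecule carries 4 separate instances of an aldehyde (-CHO) meeting every constraint; each maps to a distinct set of atoms, giving 4 matches.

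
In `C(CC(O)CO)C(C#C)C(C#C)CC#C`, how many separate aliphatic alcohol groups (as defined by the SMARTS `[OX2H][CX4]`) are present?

2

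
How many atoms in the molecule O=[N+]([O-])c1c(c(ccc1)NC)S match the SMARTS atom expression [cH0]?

3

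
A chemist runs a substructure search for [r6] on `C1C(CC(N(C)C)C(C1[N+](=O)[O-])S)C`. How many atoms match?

6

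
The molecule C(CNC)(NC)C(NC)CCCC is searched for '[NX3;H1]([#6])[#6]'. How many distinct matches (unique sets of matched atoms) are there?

[NX3;H1]([#6])[#6] is the SMARTS for a secondary amine: a trivalent nitrogen with one H, bonded to two carbons.
The molecule carries 3 separate instances of an N-methylamino group (-NHCH3) meeting every constraint; each maps to a distinct set of atoms, giving 3 matches.

3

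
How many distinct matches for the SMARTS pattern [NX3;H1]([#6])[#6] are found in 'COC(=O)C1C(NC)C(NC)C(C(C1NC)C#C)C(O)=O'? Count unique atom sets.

[NX3;H1]([#6])[#6] is the SMARTS for a secondary amine: a trivalent nitrogen with one H, bonded to two carbons.
The molecule carries 3 separate instances of an N-methylamino group (-NHCH3) meeting every constraint; each maps to a distinct set of atoms, giving 3 matches.

3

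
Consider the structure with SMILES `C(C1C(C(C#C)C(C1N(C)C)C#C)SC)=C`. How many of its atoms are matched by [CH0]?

Check the 16 heavy atoms by environment: 8× C (H1) → no; 1× C (H2) → no; 2× C (H0) → match; 1× N (H0) → no; 3× C (H3) → no; 1× S (H0) → no.
That gives 2 matching atoms.

2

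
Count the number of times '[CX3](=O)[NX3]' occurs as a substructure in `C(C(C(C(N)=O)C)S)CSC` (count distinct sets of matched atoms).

1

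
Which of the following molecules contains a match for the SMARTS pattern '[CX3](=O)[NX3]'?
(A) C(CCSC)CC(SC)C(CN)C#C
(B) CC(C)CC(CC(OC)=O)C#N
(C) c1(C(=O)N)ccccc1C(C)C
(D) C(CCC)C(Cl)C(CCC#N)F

C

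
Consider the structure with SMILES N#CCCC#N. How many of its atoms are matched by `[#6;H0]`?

2

Check the 6 heavy atoms by environment: 2× C (H2) → no; 2× C (H0) → match; 2× N (H0) → no.
That gives 2 matching atoms.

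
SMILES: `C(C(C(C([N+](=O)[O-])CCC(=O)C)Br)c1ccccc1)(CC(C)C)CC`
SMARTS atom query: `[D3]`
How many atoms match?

8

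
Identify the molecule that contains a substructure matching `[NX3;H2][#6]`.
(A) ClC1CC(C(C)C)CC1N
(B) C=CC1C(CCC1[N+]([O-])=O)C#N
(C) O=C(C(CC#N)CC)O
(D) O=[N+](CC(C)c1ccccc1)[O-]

A

[NX3;H2][#6] describes a trivalent nitrogen with two H attached to carbon (a primary amine).
(A) contains a primary amino group (-NH2), which satisfies every atom and bond constraint.
(B) has a nitro group (-[N+](=O)[O-]) but the nitrogen is [N+] with no H, not NX3H2.
(C) has a nitrile (-C#N) but the nitrogen is NX1 (triple-bonded), not NX3 with two H.
(D) has a nitro group (-[N+](=O)[O-]) but the nitrogen is [N+] with no H, not NX3H2.
So the answer is (A).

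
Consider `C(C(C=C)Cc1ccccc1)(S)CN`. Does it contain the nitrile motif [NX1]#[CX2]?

The pattern [NX1]#[CX2] describes a nitrogen triple-bonded to a two-connected carbon — a nitrile.
The closest candidate here is a primary amino group (-NH2), but the nitrogen is NX3 (three connections), not NX1 triple-bonded. No other fragment satisfies the full query, so there is no match.

No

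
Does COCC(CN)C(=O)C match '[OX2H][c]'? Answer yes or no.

The pattern [OX2H][c] describes a hydroxyl oxygen attached to an aromatic carbon — a phenol.
The closest candidate here is a methoxy ether (-OCH3), but the oxygen has H0, not H1. No other fragment satisfies the full query, so there is no match.

No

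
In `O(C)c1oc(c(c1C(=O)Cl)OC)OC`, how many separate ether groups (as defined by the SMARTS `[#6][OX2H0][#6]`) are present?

3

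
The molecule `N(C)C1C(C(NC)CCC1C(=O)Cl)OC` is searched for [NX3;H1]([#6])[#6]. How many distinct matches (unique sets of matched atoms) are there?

2

[NX3;H1]([#6])[#6] is the SMARTS for a secondary amine: a trivalent nitrogen with one H, bonded to two carbons.
The molecule carries 2 separate instances of an N-methylamino group (-NHCH3) meeting every constraint; each maps to a distinct set of atoms, giving 2 matches.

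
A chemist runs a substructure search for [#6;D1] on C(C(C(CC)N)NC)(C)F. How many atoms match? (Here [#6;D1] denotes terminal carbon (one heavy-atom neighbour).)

Check the 10 heavy atoms by environment: 3× C (D1) → match; 3× C (D3) → no; 1× C (D2) → no; 1× N (D2) → no; 1× N (D1) → no; 1× F (D1) → no.
That gives 3 matching atoms.

3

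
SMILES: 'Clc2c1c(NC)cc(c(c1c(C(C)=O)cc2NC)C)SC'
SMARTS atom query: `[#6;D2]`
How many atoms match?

2

The query [#6;D2] means: any carbon bonded to exactly two heavy atoms.
Check the 21 heavy atoms by environment: 8× c (aromatic, D3) → no; 2× c (aromatic, D2) → match; 5× C (D1) → no; 1× S (D2) → no; 1× C (D3) → no; 1× O (D1) → no; 1× Cl (D1) → no; 2× N (D2) → no.
That gives 2 matching atoms.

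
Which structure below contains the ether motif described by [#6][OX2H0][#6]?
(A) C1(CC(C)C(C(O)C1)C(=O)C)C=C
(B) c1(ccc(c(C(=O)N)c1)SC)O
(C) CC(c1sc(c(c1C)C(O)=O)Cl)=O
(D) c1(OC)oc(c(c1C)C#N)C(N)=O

D

[#6][OX2H0][#6] describes an aliphatic oxygen bridging two carbons with no H on the oxygen (an ether).
(A) has a hydroxyl group (-OH) but the oxygen has H1, not H0 bridging two carbons.
(B) has a hydroxyl group (-OH) but the oxygen has H1, not H0 bridging two carbons.
(C) has a carboxylic acid group (-C(=O)OH) but the -OH oxygen has H1; the =O is OX1, not OX2.
(D) contains a methoxy ether (-OCH3), which satisfies every atom and bond constraint.
So the answer is (D).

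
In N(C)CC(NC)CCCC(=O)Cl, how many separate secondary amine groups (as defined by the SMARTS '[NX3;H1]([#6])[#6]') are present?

2

[NX3;H1]([#6])[#6] is the SMARTS for a secondary amine: a trivalent nitrogen with one H, bonded to two carbons.
The molecule carries 2 separate instances of an N-methylamino group (-NHCH3) meeting every constraint; each maps to a distinct set of atoms, giving 2 matches.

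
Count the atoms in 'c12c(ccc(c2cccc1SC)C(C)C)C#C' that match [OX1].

0

The query [OX1] means: aliphatic oxygen with one total connection — typically a carbonyl =O or an oxide.
Check the 17 heavy atoms by environment: 10× c (aromatic, X3) → no; 1× S (X2) → no; 4× C (X4) → no; 2× C (X2) → no.
No environment satisfies the query, so 0 matching atoms.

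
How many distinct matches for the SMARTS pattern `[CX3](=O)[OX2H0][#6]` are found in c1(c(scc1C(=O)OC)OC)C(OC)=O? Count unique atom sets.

2

[CX3](=O)[OX2H0][#6] is the SMARTS for an ester: a carbonyl carbon bonded to an oxygen that is itself bonded to carbon (no H on that O).
The molecule carries 2 separate instances of a methyl-ester group (-C(=O)OCH3) meeting every constraint; each maps to a distinct set of atoms, giving 2 matches.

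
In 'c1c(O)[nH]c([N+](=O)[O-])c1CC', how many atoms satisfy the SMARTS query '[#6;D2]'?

The query [#6;D2] means: any carbon bonded to exactly two heavy atoms.
Check the 11 heavy atoms by environment: 1× n (aromatic, D2) → no; 3× c (aromatic, D3) → no; 1× c (aromatic, D2) → match; 1× C (D2) → match; 1× C (D1) → no; 1× N (charge +1, D3) → no; 1× O (charge -1, D1) → no; 2× O (D1) → no.
Summing the matching environments: 1 + 1 = 2 matching atoms.

2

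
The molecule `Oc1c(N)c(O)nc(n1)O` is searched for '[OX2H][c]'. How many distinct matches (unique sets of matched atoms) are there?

3

[OX2H][c] is the SMARTS for a phenol: a hydroxyl oxygen attached to an aromatic carbon.
The molecule carries 3 separate instances of a hydroxyl group (-OH) meeting every constraint; each maps to a distinct set of atoms, giving 3 matches.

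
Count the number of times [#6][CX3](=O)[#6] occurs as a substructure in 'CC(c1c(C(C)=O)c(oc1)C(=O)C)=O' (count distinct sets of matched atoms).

[#6][CX3](=O)[#6] is the SMARTS for a ketone: a carbonyl carbon (no H) flanked by two carbons.
The molecule carries 3 separate instances of an acetyl/ketone group (-C(=O)CH3) meeting every constraint; each maps to a distinct set of atoms, giving 3 matches.

3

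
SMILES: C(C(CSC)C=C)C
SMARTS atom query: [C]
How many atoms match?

The query [C] means: uppercase C matches aliphatic (non-aromatic) carbon only.
Check the 8 heavy atoms by environment: 7× C → match; 1× S → no.
That gives 7 matching atoms.

7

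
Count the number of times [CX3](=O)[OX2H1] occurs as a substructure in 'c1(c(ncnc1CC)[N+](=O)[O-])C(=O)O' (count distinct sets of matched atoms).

1

[CX3](=O)[OX2H1] is the SMARTS for a carboxylic acid: an sp2 carbon double-bonded to O and single-bonded to an -OH oxygen.
Exactly one fragment in the molecule meets all constraints, giving 1 match.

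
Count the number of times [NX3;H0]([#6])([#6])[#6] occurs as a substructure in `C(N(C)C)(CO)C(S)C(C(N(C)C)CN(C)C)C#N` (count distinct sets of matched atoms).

3

[NX3;H0]([#6])([#6])[#6] is the SMARTS for a tertiary amine: a trivalent nitrogen with no H, bonded to three carbons.
The molecule carries 3 separate instances of a dimethylamino group (-N(CH3)2) meeting every constraint; each maps to a distinct set of atoms, giving 3 matches.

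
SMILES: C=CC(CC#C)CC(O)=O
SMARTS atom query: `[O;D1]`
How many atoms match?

2

The query [O;D1] means: aliphatic oxygen bonded to exactly one heavy atom.
Check the 10 heavy atoms by environment: 4× C (D2) → no; 2× C (D3) → no; 2× C (D1) → no; 2× O (D1) → match.
That gives 2 matching atoms.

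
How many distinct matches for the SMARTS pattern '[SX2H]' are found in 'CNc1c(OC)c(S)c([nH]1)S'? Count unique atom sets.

2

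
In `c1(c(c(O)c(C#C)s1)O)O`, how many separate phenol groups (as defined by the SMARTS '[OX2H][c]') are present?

3

[OX2H][c] is the SMARTS for a phenol: a hydroxyl oxygen attached to an aromatic carbon.
The molecule carries 3 separate instances of a hydroxyl group (-OH) meeting every constraint; each maps to a distinct set of atoms, giving 3 matches.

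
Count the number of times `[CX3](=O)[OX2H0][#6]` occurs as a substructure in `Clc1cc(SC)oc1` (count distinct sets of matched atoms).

[CX3](=O)[OX2H0][#6] is the SMARTS for an ester: a carbonyl carbon bonded to an oxygen that is itself bonded to carbon (no H on that O).
No fragment in the molecule satisfies every constraint, giving 0 matches.

0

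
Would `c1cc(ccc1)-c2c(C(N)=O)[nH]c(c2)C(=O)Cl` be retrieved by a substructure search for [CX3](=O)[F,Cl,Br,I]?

Yes

The pattern [CX3](=O)[F,Cl,Br,I] describes a carbonyl carbon bonded to a halogen — an acyl halide.
The molecule carries an acyl chloride (-C(=O)Cl), whose atoms satisfy every constraint of the query, so the pattern matches.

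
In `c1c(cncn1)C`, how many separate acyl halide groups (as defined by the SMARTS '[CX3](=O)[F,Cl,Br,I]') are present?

0

[CX3](=O)[F,Cl,Br,I] is the SMARTS for an acyl halide: a carbonyl carbon bonded to a halogen.
No fragment in the molecule satisfies every constraint, giving 0 matches.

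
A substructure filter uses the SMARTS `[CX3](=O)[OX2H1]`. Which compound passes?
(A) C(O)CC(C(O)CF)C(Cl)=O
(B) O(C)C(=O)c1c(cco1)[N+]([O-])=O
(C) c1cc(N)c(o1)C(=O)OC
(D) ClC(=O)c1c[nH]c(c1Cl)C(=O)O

[CX3](=O)[OX2H1] describes an sp2 carbon double-bonded to O and single-bonded to an -OH oxygen (a carboxylic acid).
(A) has an acyl chloride (-C(=O)Cl) but the carbonyl is bonded to Cl, not to an -OH oxygen.
(B) has a methyl-ester group (-C(=O)OCH3) but the singly-bonded O has no H (OX2H0, not OX2H1).
(C) has a methyl-ester group (-C(=O)OCH3) but the singly-bonded O has no H (OX2H0, not OX2H1).
(D) contains a carboxylic acid group (-C(=O)OH), which satisfies every atom and bond constraint.
So the answer is (D).

D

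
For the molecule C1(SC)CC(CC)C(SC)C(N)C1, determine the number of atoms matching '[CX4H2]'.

3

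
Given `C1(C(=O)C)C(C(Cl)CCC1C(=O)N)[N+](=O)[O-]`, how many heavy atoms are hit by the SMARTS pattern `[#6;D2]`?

2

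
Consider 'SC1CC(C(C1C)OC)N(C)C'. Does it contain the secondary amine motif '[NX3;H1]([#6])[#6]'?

No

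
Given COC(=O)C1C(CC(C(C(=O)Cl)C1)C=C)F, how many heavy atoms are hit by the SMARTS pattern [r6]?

6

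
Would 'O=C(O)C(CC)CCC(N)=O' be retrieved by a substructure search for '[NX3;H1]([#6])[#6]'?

No

The pattern [NX3;H1]([#6])[#6] describes a trivalent nitrogen with one H, bonded to two carbons — a secondary amine.
The closest candidate here is a primary amide (-C(=O)NH2), but the -C(=O)NH2 nitrogen has H2, not H1. No other fragment satisfies the full query, so there is no match.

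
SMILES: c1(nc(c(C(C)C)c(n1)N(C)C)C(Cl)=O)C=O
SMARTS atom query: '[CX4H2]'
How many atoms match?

0

The query [CX4H2] means: sp3 carbon (X4) with exactly two hydrogens.
Check the 17 heavy atoms by environment: 2× n (aromatic, H0, X2) → no; 4× c (aromatic, H0, X3) → no; 1× C (H1, X3) → no; 2× O (H0, X1) → no; 1× C (H1, X4) → no; 4× C (H3, X4) → no; 1× C (H0, X3) → no; 1× Cl (H0, X1) → no; 1× N (H0, X3) → no.
No environment satisfies the query, so 0 matching atoms.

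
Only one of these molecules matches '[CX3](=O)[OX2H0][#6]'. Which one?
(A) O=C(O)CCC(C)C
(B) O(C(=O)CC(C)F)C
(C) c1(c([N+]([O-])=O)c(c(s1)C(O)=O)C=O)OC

B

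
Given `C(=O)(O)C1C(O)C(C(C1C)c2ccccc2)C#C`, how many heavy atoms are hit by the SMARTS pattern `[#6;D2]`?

6

Check the 18 heavy atoms by environment: 6× C (D3) → no; 3× O (D1) → no; 1× c (aromatic, D3) → no; 5× c (aromatic, D2) → match; 2× C (D1) → no; 1× C (D2) → match.
Summing the matching environments: 5 + 1 = 6 matching atoms.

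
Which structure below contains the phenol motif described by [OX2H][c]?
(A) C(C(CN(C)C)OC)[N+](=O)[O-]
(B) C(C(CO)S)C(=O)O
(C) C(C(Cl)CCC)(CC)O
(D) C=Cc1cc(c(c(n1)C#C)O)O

D

[OX2H][c] describes a hydroxyl oxygen attached to an aromatic carbon (a phenol).
(A) has a methoxy ether (-OCH3) but the oxygen has H0, not H1.
(B) has a hydroxyl group (-OH) but the -OH is on an aliphatic carbon, not an aromatic c.
(C) has a hydroxyl group (-OH) but the -OH is on an aliphatic carbon, not an aromatic c.
(D) contains a hydroxyl group (-OH), which satisfies every atom and bond constraint.
So the answer is (D).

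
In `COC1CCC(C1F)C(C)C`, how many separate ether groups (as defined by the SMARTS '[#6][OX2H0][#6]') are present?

1

[#6][OX2H0][#6] is the SMARTS for an ether: an aliphatic oxygen bridging two carbons with no H on the oxygen.
Exactly one fragment in the molecule meets all constraints, giving 1 match.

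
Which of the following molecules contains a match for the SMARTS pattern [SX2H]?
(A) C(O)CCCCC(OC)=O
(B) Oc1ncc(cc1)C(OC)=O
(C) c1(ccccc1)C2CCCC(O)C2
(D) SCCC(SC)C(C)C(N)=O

[SX2H] describes an aliphatic sulfur with two connections, one being H (a thiol).
(A) has a hydroxyl group (-OH) but it is an -OH, not an -SH.
(B) has a hydroxyl group (-OH) but it is an -OH, not an -SH.
(C) has a hydroxyl group (-OH) but it is an -OH, not an -SH.
(D) contains a thiol (-SH), which satisfies every atom and bond constraint.
So the answer is (D).

D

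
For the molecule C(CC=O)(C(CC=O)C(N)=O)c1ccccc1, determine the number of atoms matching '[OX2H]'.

0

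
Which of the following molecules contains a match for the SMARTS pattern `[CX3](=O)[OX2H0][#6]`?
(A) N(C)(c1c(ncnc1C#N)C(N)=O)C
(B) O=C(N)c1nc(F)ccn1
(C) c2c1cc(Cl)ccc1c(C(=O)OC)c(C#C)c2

[CX3](=O)[OX2H0][#6] describes a carbonyl carbon bonded to an oxygen that is itself bonded to carbon (no H on that O) (an ester).
(A) has a primary amide (-C(=O)NH2) but the carbonyl is bonded to N, not to an O-C linkage.
(B) has a primary amide (-C(=O)NH2) but the carbonyl is bonded to N, not to an O-C linkage.
(C) contains a methyl-ester group (-C(=O)OCH3), which satisfies every atom and bond constraint.
So the answer is (C).

C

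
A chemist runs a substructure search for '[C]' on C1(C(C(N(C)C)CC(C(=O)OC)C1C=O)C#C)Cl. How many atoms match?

Check the 18 heavy atoms by environment: 13× C → match; 1× Cl → no; 1× N → no; 3× O → no.
That gives 13 matching atoms.

13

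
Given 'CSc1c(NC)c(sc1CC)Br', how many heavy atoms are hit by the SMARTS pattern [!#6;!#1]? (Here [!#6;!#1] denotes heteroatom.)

4

The query [!#6;!#1] means: not carbon and not hydrogen — any heteroatom.
Check the 12 heavy atoms by environment: 1× s (aromatic) → match; 4× c (aromatic) → no; 1× Br → match; 1× N → match; 4× C → no; 1× S → match.
Summing the matching environments: 1 + 1 + 1 + 1 = 4 matching atoms.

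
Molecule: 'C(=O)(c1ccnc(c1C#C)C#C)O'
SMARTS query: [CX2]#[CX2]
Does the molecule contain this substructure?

Yes

The pattern [CX2]#[CX2] describes a carbon-carbon triple bond — an alkyne.
The molecule carries an ethynyl group (-C#CH), whose atoms satisfy every constraint of the query, so the pattern matches.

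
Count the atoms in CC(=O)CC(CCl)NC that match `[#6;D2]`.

2

The query [#6;D2] means: any carbon bonded to exactly two heavy atoms.
Check the 9 heavy atoms by environment: 2× C (D2) → match; 2× C (D3) → no; 1× Cl (D1) → no; 1× O (D1) → no; 2× C (D1) → no; 1× N (D2) → no.
That gives 2 matching atoms.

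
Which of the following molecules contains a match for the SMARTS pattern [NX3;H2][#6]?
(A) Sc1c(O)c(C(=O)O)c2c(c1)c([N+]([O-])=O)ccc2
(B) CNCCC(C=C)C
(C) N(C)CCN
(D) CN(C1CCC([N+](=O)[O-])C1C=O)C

[NX3;H2][#6] describes a trivalent nitrogen with two H attached to carbon (a primary amine).
(A) has a nitro group (-[N+](=O)[O-]) but the nitrogen is [N+] with no H, not NX3H2.
(B) has an N-methylamino group (-NHCH3) but the nitrogen bears two carbons and only one H (H1), not H2.
(C) contains a primary amino group (-NH2), which satisfies every atom and bond constraint.
(D) has a nitro group (-[N+](=O)[O-]) but the nitrogen is [N+] with no H, not NX3H2.
So the answer is (C).

C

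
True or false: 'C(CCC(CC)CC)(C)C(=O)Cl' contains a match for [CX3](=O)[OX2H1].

The pattern [CX3](=O)[OX2H1] describes an sp2 carbon double-bonded to O and single-bonded to an -OH oxygen — a carboxylic acid.
The closest candidate here is an acyl chloride (-C(=O)Cl), but the carbonyl is bonded to Cl, not to an -OH oxygen. No other fragment satisfies the full query, so there is no match.

False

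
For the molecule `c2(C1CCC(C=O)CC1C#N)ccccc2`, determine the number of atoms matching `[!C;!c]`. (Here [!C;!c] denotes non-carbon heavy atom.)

2

The query [!C;!c] means: neither aliphatic nor aromatic carbon — same as [!#6].
Check the 16 heavy atoms by environment: 8× C → no; 1× O → match; 6× c (aromatic) → no; 1× N → match.
Summing the matching environments: 1 + 1 = 2 matching atoms.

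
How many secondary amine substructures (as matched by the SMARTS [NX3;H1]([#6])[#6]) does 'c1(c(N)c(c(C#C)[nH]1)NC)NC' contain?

2

[NX3;H1]([#6])[#6] is the SMARTS for a secondary amine: a trivalent nitrogen with one H, bonded to two carbons.
The molecule carries 2 separate instances of an N-methylamino group (-NHCH3) meeting every constraint; each maps to a distinct set of atoms, giving 2 matches.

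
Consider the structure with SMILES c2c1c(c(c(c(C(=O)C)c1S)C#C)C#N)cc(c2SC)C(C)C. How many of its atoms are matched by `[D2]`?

The query [D2] means: atom with exactly two heavy-atom neighbours.
Check the 23 heavy atoms by environment: 8× c (aromatic, D3) → no; 2× c (aromatic, D2) → match; 2× C (D3) → no; 1× O (D1) → no; 5× C (D1) → no; 2× C (D2) → match; 1× S (D1) → no; 1× N (D1) → no; 1× S (D2) → match.
Summing the matching environments: 2 + 2 + 1 = 5 matching atoms.

5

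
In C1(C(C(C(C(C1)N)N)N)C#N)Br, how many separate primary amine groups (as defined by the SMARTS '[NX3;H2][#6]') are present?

3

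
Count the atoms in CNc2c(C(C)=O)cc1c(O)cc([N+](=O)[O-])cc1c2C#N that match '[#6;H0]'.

9

The query [#6;H0] means: any carbon with no attached hydrogen.
Check the 21 heavy atoms by environment: 7× c (aromatic, H0) → match; 3× c (aromatic, H1) → no; 1× N (charge +1, H0) → no; 1× O (charge -1, H0) → no; 2× O (H0) → no; 1× O (H1) → no; 2× C (H0) → match; 1× N (H0) → no; 2× C (H3) → no; 1× N (H1) → no.
Summing the matching environments: 7 + 2 = 9 matching atoms.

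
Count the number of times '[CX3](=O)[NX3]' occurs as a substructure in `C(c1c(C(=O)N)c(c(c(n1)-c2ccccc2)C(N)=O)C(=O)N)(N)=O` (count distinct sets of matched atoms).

4

[CX3](=O)[NX3] is the SMARTS for an amide: a carbonyl carbon bonded to a trivalent nitrogen.
The molecule carries 4 separate instances of a primary amide (-C(=O)NH2) meeting every constraint; each maps to a distinct set of atoms, giving 4 matches.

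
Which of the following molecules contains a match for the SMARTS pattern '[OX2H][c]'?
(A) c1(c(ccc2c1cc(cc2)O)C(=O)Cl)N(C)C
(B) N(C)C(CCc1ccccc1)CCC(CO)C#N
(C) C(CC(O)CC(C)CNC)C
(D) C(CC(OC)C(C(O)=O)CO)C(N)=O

A

[OX2H][c] describes a hydroxyl oxygen attached to an aromatic carbon (a phenol).
(A) contains a hydroxyl group (-OH), which satisfies every atom and bond constraint.
(B) has a hydroxyl group (-OH) but the -OH is on an aliphatic carbon, not an aromatic c.
(C) has a hydroxyl group (-OH) but the -OH is on an aliphatic carbon, not an aromatic c.
(D) has a hydroxyl group (-OH) but the -OH is on an aliphatic carbon, not an aromatic c.
So the answer is (A).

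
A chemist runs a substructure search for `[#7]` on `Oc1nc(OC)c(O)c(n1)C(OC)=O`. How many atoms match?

Check the 14 heavy atoms by environment: 2× n (aromatic) → match; 4× c (aromatic) → no; 5× O → no; 3× C → no.
That gives 2 matching atoms.

2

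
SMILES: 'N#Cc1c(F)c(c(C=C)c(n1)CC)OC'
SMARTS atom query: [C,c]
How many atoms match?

The query [C,c] means: comma = OR; matches aliphatic or aromatic carbon — same as #6.
Check the 15 heavy atoms by environment: 1× n (aromatic) → no; 5× c (aromatic) → match; 6× C → match; 1× N → no; 1× O → no; 1× F → no.
Summing the matching environments: 5 + 6 = 11 matching atoms.

11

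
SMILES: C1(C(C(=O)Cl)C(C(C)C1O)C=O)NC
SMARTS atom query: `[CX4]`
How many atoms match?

7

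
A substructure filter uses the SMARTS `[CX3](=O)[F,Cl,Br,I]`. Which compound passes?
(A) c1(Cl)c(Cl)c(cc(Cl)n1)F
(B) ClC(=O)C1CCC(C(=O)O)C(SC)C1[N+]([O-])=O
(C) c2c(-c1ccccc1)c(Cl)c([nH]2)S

[CX3](=O)[F,Cl,Br,I] describes a carbonyl carbon bonded to a halogen (an acyl halide).
(A) has a chloro substituent but the Cl is not on a carbonyl carbon.
(B) contains an acyl chloride (-C(=O)Cl), which satisfies every atom and bond constraint.
(C) has a chloro substituent but the Cl is not on a carbonyl carbon.
So the answer is (B).

B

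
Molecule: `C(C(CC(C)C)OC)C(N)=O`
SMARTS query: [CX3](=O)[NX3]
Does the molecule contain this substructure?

Yes

The pattern [CX3](=O)[NX3] describes a carbonyl carbon bonded to a trivalent nitrogen — an amide.
The molecule carries a primary amide (-C(=O)NH2), whose atoms satisfy every constraint of the query, so the pattern matches.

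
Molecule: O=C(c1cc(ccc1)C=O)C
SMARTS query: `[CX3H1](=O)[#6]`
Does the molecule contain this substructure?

Yes

The pattern [CX3H1](=O)[#6] describes an sp2 carbon with one H, double-bonded to O and single-bonded to carbon — an aldehyde.
The molecule carries an aldehyde (-CHO), whose atoms satisfy every constraint of the query, so the pattern matches.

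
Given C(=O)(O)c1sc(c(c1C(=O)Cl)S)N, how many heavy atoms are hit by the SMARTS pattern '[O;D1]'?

3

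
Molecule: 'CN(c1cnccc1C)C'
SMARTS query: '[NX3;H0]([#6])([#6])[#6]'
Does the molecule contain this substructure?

Yes

The pattern [NX3;H0]([#6])([#6])[#6] describes a trivalent nitrogen with no H, bonded to three carbons — a tertiary amine.
The molecule carries a dimethylamino group (-N(CH3)2), whose atoms satisfy every constraint of the query, so the pattern matches.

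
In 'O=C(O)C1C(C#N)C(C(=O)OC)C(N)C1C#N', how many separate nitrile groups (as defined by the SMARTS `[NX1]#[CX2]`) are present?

2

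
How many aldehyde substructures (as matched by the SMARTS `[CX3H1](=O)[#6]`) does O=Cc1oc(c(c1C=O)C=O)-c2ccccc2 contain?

3

[CX3H1](=O)[#6] is the SMARTS for an aldehyde: an sp2 carbon with one H, double-bonded to O and single-bonded to carbon.
The molecule carries 3 separate instances of an aldehyde (-CHO) meeting every constraint; each maps to a distinct set of atoms, giving 3 matches.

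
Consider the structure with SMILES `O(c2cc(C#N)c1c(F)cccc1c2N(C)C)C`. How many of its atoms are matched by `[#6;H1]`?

4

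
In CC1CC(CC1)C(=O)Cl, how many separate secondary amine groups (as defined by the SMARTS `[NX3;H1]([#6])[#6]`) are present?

[NX3;H1]([#6])[#6] is the SMARTS for a secondary amine: a trivalent nitrogen with one H, bonded to two carbons.
No fragment in the molecule satisfies every constraint, giving 0 matches.

0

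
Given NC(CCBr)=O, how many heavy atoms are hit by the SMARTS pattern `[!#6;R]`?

0

The query [!#6;R] means: non-carbon atom that is part of a ring.
Check the 6 heavy atoms by environment: 3× C (acyclic) → no; 1× O (acyclic) → no; 1× N (acyclic) → no; 1× Br (acyclic) → no.
No environment satisfies the query, so 0 matching atoms.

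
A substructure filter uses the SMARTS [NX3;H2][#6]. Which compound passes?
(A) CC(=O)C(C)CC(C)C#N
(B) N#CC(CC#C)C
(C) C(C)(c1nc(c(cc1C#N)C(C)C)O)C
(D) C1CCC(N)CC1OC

[NX3;H2][#6] describes a trivalent nitrogen with two H attached to carbon (a primary amine).
(A) has a nitrile (-C#N) but the nitrogen is NX1 (triple-bonded), not NX3 with two H.
(B) has a nitrile (-C#N) but the nitrogen is NX1 (triple-bonded), not NX3 with two H.
(C) has a nitrile (-C#N) but the nitrogen is NX1 (triple-bonded), not NX3 with two H.
(D) contains a primary amino group (-NH2), which satisfies every atom and bond constraint.
So the answer is (D).

D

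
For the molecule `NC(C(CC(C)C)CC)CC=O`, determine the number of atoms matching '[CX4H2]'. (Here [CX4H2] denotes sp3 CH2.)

3

Check the 12 heavy atoms by environment: 3× C (H2, X4) → match; 3× C (H1, X4) → no; 1× N (H2, X3) → no; 3× C (H3, X4) → no; 1× C (H1, X3) → no; 1× O (H0, X1) → no.
That gives 3 matching atoms.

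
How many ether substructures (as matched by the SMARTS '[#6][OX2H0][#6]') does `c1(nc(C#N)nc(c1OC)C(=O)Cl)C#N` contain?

1

[#6][OX2H0][#6] is the SMARTS for an ether: an aliphatic oxygen bridging two carbons with no H on the oxygen.
Exactly one fragment in the molecule meets all constraints, giving 1 match.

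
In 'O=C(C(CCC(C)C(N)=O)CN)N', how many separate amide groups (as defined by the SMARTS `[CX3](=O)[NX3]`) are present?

2

[CX3](=O)[NX3] is the SMARTS for an amide: a carbonyl carbon bonded to a trivalent nitrogen.
The molecule carries 2 separate instances of a primary amide (-C(=O)NH2) meeting every constraint; each maps to a distinct set of atoms, giving 2 matches.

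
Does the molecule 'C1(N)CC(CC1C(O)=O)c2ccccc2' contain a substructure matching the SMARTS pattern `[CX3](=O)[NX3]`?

The pattern [CX3](=O)[NX3] describes a carbonyl carbon bonded to a trivalent nitrogen — an amide.
The closest candidate here is a carboxylic acid group (-C(=O)OH), but the carbonyl is bonded to O, not to an NX3 nitrogen. No other fragment satisfies the full query, so there is no match.

No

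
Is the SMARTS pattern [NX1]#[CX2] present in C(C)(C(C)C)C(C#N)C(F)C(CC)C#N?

The pattern [NX1]#[CX2] describes a nitrogen triple-bonded to a two-connected carbon — a nitrile.
The molecule carries a nitrile (-C#N), whose atoms satisfy every constraint of the query, so the pattern matches.

Yes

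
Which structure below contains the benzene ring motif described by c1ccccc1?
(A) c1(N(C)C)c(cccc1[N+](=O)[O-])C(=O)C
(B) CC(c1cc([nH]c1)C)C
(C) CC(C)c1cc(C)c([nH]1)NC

A

c1ccccc1 describes six aromatic carbons in a ring (a benzene ring).
(A) contains the required atom environment, so the pattern matches.
(B) has a methyl group (-CH3) but no six-membered all-carbon aromatic ring is present.
(C) has a methyl group (-CH3) but no six-membered all-carbon aromatic ring is present.
So the answer is (A).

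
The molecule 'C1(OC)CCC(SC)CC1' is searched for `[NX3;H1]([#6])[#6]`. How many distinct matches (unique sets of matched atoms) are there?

[NX3;H1]([#6])[#6] is the SMARTS for a secondary amine: a trivalent nitrogen with one H, bonded to two carbons.
No fragment in the molecule satisfies every constraint, giving 0 matches.

0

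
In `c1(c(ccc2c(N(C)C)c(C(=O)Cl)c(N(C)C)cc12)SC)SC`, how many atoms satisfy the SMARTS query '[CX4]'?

6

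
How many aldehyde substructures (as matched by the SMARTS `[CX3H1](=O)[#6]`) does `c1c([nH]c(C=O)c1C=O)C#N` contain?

2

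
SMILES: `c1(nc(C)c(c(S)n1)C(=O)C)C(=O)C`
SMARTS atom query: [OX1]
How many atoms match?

2

Check the 14 heavy atoms by environment: 2× n (aromatic, X2) → no; 4× c (aromatic, X3) → no; 2× C (X3) → no; 2× O (X1) → match; 3× C (X4) → no; 1× S (X2) → no.
That gives 2 matching atoms.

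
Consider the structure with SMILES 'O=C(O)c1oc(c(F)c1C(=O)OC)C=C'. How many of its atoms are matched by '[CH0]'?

2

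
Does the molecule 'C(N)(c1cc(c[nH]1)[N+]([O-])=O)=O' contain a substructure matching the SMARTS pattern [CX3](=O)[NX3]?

Yes

The pattern [CX3](=O)[NX3] describes a carbonyl carbon bonded to a trivalent nitrogen — an amide.
The molecule carries a primary amide (-C(=O)NH2), whose atoms satisfy every constraint of the query, so the pattern matches.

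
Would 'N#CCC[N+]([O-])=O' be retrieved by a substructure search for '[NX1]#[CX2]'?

The pattern [NX1]#[CX2] describes a nitrogen triple-bonded to a two-connected carbon — a nitrile.
The molecule carries a nitrile (-C#N), whose atoms satisfy every constraint of the query, so the pattern matches.

Yes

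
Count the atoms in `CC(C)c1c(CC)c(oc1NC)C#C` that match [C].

The query [C] means: uppercase C matches aliphatic (non-aromatic) carbon only.
Check the 14 heavy atoms by environment: 1× o (aromatic) → no; 4× c (aromatic) → no; 8× C → match; 1× N → no.
That gives 8 matching atoms.

8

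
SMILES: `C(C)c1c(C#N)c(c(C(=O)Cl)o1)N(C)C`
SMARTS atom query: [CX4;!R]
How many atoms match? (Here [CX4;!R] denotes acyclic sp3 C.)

4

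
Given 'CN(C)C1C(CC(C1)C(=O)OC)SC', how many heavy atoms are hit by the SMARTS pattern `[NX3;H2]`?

0

The query [NX3;H2] means: aliphatic N with 3 total connections, two of them H — an -NH2 nitrogen (amine or amide).
Check the 14 heavy atoms by environment: 2× C (H2, X4) → no; 3× C (H1, X4) → no; 1× C (H0, X3) → no; 1× O (H0, X1) → no; 1× O (H0, X2) → no; 4× C (H3, X4) → no; 1× S (H0, X2) → no; 1× N (H0, X3) → no.
No environment satisfies the query, so 0 matching atoms.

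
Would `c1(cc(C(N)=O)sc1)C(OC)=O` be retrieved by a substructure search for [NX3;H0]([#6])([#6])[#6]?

The pattern [NX3;H0]([#6])([#6])[#6] describes a trivalent nitrogen with no H, bonded to three carbons — a tertiary amine.
The closest candidate here is a primary amide (-C(=O)NH2), but the amide nitrogen has H2 and only one carbon neighbour. No other fragment satisfies the full query, so there is no match.

No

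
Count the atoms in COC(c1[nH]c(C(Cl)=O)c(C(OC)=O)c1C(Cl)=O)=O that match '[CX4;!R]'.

2

The query [CX4;!R] means: aliphatic carbon with four total connections, not in a ring.
Check the 19 heavy atoms by environment: 1× n (aromatic, X3, in 5-ring) → no; 4× c (aromatic, X3, in 5-ring) → no; 4× C (X3, acyclic) → no; 4× O (X1, acyclic) → no; 2× Cl (X1, acyclic) → no; 2× O (X2, acyclic) → no; 2× C (X4, acyclic) → match.
That gives 2 matching atoms.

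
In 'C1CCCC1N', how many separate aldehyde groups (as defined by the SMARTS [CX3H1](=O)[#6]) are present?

0

[CX3H1](=O)[#6] is the SMARTS for an aldehyde: an sp2 carbon with one H, double-bonded to O and single-bonded to carbon.
No fragment in the molecule satisfies every constraint, giving 0 matches.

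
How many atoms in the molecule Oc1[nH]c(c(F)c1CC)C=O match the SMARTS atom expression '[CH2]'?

1

Check the 11 heavy atoms by environment: 1× n (aromatic, H1) → no; 4× c (aromatic, H0) → no; 1× C (H1) → no; 1× O (H0) → no; 1× F (H0) → no; 1× C (H2) → match; 1× C (H3) → no; 1× O (H1) → no.
That gives 1 matching atom.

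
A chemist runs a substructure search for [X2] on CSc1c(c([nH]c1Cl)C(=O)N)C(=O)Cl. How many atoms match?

1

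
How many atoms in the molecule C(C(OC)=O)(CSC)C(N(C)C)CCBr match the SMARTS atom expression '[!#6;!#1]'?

5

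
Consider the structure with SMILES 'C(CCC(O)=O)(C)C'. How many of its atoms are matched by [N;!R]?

0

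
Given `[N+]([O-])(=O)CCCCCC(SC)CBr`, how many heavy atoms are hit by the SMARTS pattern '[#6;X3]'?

Check the 13 heavy atoms by environment: 8× C (X4) → no; 1× N (charge +1, X3) → no; 1× O (charge -1, X1) → no; 1× O (X1) → no; 1× S (X2) → no; 1× Br (X1) → no.
No environment satisfies the query, so 0 matching atoms.

0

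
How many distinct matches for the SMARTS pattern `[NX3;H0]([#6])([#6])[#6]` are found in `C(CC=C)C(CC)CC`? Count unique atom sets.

0

[NX3;H0]([#6])([#6])[#6] is the SMARTS for a tertiary amine: a trivalent nitrogen with no H, bonded to three carbons.
No fragment in the molecule satisfies every constraint, giving 0 matches.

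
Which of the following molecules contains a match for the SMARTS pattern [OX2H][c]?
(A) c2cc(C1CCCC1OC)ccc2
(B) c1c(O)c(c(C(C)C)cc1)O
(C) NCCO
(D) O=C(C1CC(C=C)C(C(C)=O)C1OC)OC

[OX2H][c] describes a hydroxyl oxygen attached to an aromatic carbon (a phenol).
(A) has a methoxy ether (-OCH3) but the oxygen has H0, not H1.
(B) contains a hydroxyl group (-OH), which satisfies every atom and bond constraint.
(C) has a hydroxyl group (-OH) but the -OH is on an aliphatic carbon, not an aromatic c.
(D) has a methoxy ether (-OCH3) but the oxygen has H0, not H1.
So the answer is (B).

B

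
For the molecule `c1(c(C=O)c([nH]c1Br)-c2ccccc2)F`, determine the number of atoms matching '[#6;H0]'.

5

The query [#6;H0] means: any carbon with no attached hydrogen.
Check the 15 heavy atoms by environment: 1× n (aromatic, H1) → no; 5× c (aromatic, H0) → match; 1× C (H1) → no; 1× O (H0) → no; 1× Br (H0) → no; 5× c (aromatic, H1) → no; 1× F (H0) → no.
That gives 5 matching atoms.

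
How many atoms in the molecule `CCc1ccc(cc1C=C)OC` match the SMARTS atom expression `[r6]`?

6

The query [r6] means: r6 matches atoms in a six-membered ring.
Check the 12 heavy atoms by environment: 6× c (aromatic, in 6-ring) → match; 1× O (acyclic) → no; 5× C (acyclic) → no.
That gives 6 matching atoms.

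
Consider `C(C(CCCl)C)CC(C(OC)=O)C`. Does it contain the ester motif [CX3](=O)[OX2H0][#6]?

Yes

The pattern [CX3](=O)[OX2H0][#6] describes a carbonyl carbon bonded to an oxygen that is itself bonded to carbon (no H on that O) — an ester.
The molecule carries a methyl-ester group (-C(=O)OCH3), whose atoms satisfy every constraint of the query, so the pattern matches.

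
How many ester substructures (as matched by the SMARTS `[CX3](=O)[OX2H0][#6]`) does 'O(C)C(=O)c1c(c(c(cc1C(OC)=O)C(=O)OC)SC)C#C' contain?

[CX3](=O)[OX2H0][#6] is the SMARTS for an ester: a carbonyl carbon bonded to an oxygen that is itself bonded to carbon (no H on that O).
The molecule carries 3 separate instances of a methyl-ester group (-C(=O)OCH3) meeting every constraint; each maps to a distinct set of atoms, giving 3 matches.

3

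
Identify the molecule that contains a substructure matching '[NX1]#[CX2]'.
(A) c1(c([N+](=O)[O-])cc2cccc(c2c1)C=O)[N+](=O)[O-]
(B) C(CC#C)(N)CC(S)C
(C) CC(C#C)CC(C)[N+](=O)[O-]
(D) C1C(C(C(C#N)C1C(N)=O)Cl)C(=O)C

D

[NX1]#[CX2] describes a nitrogen triple-bonded to a two-connected carbon (a nitrile).
(A) has a nitro group (-[N+](=O)[O-]) but there is no C#N triple bond.
(B) has a primary amino group (-NH2) but the nitrogen is NX3 (three connections), not NX1 triple-bonded.
(C) has a nitro group (-[N+](=O)[O-]) but there is no C#N triple bond.
(D) contains a nitrile (-C#N), which satisfies every atom and bond constraint.
So the answer is (D).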